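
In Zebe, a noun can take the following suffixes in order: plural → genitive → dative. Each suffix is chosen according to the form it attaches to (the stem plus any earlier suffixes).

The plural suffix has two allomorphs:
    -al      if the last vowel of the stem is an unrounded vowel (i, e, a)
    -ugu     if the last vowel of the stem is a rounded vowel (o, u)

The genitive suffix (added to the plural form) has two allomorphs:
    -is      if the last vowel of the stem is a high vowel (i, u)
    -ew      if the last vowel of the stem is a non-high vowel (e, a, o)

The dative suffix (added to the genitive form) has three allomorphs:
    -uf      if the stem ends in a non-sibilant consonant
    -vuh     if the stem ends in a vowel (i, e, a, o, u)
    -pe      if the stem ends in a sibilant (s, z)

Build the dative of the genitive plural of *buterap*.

Since the last vowel of *buterap* is /a/ (an unrounded vowel), it takes -al, giving *buterapal*.
The plural form *buterapal* — last vowel /a/ (a non-high vowel) → -ew → *buterapalew*.
The final sound of the genitive form *buterapalew* is /w/, which is a non-sibilant consonant, so the dative suffix is -uf, giving *buterapalewuf*.

buterapalewuf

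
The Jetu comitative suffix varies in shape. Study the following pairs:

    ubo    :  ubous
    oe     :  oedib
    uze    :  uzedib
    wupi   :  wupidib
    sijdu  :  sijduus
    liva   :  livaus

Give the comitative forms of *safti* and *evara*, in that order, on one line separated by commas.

saftidib, evaraus

The alternation tracks the last vowel of the stem — -dib when the last vowel of the stem is a front vowel (*oe*, *uze*, *wupi*); -us when the last vowel of the stem is a back vowel (*ubo*, *sijdu*, *liva*).
*safti* — last vowel /i/ (a front vowel) → -dib → *saftidib*.
The last vowel of *evara* is /a/, which is a back vowel, so the suffix is -us, giving *evaraus*.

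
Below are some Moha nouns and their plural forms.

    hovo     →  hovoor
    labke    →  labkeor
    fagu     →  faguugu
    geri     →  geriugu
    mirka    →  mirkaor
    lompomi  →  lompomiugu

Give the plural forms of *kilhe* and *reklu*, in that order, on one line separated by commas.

kilheor, rekluugu

The alternation tracks the last vowel of the stem — -ugu when the last vowel of the stem is a high vowel (*fagu*, *geri*, *lompomi*); -or when the last vowel of the stem is a non-high vowel (*hovo*, *labke*, *mirka*).
Since the last vowel of *kilhe* is /e/ (a non-high vowel), it takes -or, giving *kilheor*.
*reklu*: last vowel = /u/, a high vowel → -ugu → *rekluugu*.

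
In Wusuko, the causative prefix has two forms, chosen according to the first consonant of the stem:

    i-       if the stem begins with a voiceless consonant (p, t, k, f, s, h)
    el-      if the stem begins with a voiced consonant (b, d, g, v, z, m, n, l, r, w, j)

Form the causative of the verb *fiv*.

ifiv

*fiv* — first consonant /f/ (voiceless) → i- → *ifiv*.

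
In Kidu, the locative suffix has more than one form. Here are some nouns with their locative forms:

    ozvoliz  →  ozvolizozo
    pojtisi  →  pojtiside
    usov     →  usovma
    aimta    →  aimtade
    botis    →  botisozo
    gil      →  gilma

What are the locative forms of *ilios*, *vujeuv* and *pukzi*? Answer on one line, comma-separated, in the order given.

iliosozo, vujeuvma, pukzide

The pattern is sibilance of the final sound: -ozo when the stem ends in a sibilant (*ozvoliz*, *botis*); -ma when the stem ends in a non-sibilant consonant (*usov*, *gil*); -de when the stem ends in a vowel (*pojtisi*, *aimta*).
The final sound of *ilios* is /s/, which is a sibilant, so the suffix is -ozo, giving *iliosozo*.
Since the final sound of *vujeuv* is /v/ (a non-sibilant consonant), it takes -ma, giving *vujeuvma*.
Since the final sound of *pukzi* is /i/ (a vowel), it takes -de, giving *pukzide*.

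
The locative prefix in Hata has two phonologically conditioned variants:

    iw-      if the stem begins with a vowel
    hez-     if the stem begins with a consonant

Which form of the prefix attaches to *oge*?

iw-

Since the first sound of *oge* is /o/ (a vowel), it takes iw-.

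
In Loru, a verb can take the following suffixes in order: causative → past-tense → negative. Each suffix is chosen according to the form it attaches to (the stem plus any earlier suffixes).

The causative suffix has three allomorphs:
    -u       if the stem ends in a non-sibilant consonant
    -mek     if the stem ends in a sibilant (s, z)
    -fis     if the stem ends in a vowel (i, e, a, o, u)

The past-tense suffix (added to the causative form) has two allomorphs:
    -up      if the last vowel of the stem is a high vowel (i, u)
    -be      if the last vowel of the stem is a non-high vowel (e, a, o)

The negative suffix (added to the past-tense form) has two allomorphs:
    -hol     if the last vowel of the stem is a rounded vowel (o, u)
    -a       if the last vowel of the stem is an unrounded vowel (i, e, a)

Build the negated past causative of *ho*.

Since the final sound of *ho* is /o/ (a vowel), it takes -fis, giving *hofis*.
Since the last vowel of the causative form *hofis* is /i/ (a high vowel), it takes -up, giving *hofisup*.
The past-tense form *hofisup* — last vowel /u/ (a rounded vowel) → -hol → *hofisuphol*.

hofisuphol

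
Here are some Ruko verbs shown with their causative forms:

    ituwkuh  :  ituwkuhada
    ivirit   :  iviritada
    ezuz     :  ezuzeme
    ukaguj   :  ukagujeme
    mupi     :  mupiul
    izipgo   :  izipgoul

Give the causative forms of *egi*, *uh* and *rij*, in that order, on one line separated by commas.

The suffix is conditioned by the final sound: -ada when the stem ends in a voiceless consonant (*ituwkuh*, *ivirit*); -eme when the stem ends in a voiced consonant (*ezuz*, *ukaguj*); -ul when the stem ends in a vowel (*mupi*, *izipgo*).
*egi* — final sound /i/ (a vowel) → -ul → *egiul*.
*uh*: final sound = /h/, a voiceless consonant → -ada → *uhada*.
*rij*: final sound = /j/, a voiced consonant → -eme → *rijeme*.

egiul, uhada, rijeme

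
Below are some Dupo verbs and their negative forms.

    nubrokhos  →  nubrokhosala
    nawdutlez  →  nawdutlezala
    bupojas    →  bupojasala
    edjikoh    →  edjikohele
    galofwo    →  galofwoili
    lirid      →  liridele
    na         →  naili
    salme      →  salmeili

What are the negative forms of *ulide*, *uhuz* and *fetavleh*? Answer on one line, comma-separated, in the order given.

The pattern is sibilance of the final sound: -ala when the stem ends in a sibilant (*nubrokhos*, *nawdutlez*, *bupojas*); -ele when the stem ends in a non-sibilant consonant (*edjikoh*, *lirid*); -ili when the stem ends in a vowel (*galofwo*, *na*, *salme*).
*ulide* — final sound /e/ (a vowel) → -ili → *ulideili*.
Since the final sound of *uhuz* is /z/ (a sibilant), it takes -ala, giving *uhuzala*.
The final sound of *fetavleh* is /h/, which is a non-sibilant consonant, so the suffix is -ele, giving *fetavlehele*.

ulideili, uhuzala, fetavlehele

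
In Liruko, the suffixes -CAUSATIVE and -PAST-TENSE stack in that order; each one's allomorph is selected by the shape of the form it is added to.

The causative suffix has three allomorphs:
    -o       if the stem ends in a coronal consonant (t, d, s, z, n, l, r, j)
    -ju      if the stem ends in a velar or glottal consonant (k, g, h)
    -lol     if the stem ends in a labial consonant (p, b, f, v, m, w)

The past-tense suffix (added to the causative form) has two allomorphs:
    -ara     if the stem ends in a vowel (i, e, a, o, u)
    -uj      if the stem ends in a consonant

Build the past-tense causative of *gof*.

gofloluj

The final consonant of *gof* is /f/, which is labial, so the causative suffix is -lol, giving *goflol*.
Since the final sound of the causative form *goflol* is /l/ (a consonant), it takes -uj, giving *gofloluj*.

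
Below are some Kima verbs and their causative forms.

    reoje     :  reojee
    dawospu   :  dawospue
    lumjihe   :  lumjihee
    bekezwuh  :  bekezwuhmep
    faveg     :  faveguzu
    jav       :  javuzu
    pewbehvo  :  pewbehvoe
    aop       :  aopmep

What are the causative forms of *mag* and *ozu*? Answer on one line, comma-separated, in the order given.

maguzu, ozue

Looking at the final sound of each stem: -mep when the stem ends in a voiceless consonant (*bekezwuh*, *aop*); -uzu when the stem ends in a voiced consonant (*faveg*, *jav*); -e when the stem ends in a vowel (*reoje*, *dawospu*, *lumjihe*, *pewbehvo*).
*mag*: final sound = /g/, a voiced consonant → -uzu → *maguzu*.
Since the final sound of *ozu* is /u/ (a vowel), it takes -e, giving *ozue*.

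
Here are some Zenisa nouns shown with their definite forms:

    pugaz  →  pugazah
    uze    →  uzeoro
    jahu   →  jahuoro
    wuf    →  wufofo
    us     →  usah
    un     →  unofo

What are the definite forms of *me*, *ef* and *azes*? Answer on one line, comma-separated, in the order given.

meoro, efofo, azesah

The suffix is conditioned by the final sound: -ah when the stem ends in a sibilant (*pugaz*, *us*); -ofo when the stem ends in a non-sibilant consonant (*wuf*, *un*); -oro when the stem ends in a vowel (*uze*, *jahu*).
*me* — final sound /e/ (a vowel) → -oro → *meoro*.
The final sound of *ef* is /f/, which is a non-sibilant consonant, so the suffix is -ofo, giving *efofo*.
Since the final sound of *azes* is /s/ (a sibilant), it takes -ah, giving *azesah*.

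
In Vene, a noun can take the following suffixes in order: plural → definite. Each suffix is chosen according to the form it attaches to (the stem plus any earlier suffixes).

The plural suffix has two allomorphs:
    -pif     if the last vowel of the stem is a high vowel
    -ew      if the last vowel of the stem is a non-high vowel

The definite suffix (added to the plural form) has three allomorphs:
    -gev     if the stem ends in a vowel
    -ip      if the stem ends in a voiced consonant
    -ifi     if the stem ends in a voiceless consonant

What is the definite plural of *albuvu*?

albuvupififi

*albuvu* — last vowel /u/ (a high vowel) → -pif → *albuvupif*.
Since the final sound of the plural form *albuvupif* is /f/ (a voiceless consonant), it takes -ifi, giving *albuvupififi*.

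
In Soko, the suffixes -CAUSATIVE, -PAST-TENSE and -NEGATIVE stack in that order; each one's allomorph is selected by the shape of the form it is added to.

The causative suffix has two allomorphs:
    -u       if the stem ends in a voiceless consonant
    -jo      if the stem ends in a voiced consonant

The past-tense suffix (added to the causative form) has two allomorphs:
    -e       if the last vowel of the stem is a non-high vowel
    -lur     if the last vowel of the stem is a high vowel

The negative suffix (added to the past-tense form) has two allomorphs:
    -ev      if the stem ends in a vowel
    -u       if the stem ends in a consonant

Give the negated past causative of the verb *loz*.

lozjoeev

Since the final consonant of *loz* is /z/ (voiced), it takes -jo, giving *lozjo*.
The last vowel of the causative form *lozjo* is /o/, which is a non-high vowel, so the past-tense suffix is -e, giving *lozjoe*.
The past-tense form *lozjoe* — final sound /e/ (a vowel) → -ev → *lozjoeev*.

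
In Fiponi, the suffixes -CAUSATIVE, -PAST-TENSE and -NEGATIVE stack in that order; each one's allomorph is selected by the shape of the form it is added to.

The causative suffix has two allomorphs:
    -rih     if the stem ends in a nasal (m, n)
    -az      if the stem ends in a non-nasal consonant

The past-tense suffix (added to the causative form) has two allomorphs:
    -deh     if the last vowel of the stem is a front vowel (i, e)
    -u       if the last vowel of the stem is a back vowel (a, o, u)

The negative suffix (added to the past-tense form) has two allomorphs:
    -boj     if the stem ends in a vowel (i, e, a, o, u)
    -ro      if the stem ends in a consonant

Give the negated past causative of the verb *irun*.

The final consonant of *irun* is /n/, which is a nasal, so the causative suffix is -rih, giving *irunrih*.
The causative form *irunrih*: last vowel = /i/, a front vowel → -deh → *irunrihdeh*.
The past-tense form *irunrihdeh* — final sound /h/ (a consonant) → -ro → *irunrihdehro*.

irunrihdehro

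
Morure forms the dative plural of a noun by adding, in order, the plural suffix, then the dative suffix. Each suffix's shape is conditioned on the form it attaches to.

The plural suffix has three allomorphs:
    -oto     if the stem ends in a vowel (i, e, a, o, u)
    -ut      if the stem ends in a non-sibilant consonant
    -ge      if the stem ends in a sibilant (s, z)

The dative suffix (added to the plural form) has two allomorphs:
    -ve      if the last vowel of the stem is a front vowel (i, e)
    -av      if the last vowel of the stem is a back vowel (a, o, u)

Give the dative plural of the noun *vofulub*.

Since the final sound of *vofulub* is /b/ (a non-sibilant consonant), it takes -ut, giving *vofulubut*.
The plural form *vofulubut*: last vowel = /u/, a back vowel → -av → *vofulubutav*.

vofulubutav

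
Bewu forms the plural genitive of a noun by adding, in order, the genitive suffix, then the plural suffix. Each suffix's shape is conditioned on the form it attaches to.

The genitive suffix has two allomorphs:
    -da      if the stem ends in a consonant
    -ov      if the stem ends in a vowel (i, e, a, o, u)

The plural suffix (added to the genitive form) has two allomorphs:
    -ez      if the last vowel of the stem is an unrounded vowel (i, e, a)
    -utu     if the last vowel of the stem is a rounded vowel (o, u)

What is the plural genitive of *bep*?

bepdaez

*bep*: final sound = /p/, a consonant → -da → *bepda*.
The last vowel of the genitive form *bepda* is /a/, which is an unrounded vowel, so the plural suffix is -ez, giving *bepdaez*.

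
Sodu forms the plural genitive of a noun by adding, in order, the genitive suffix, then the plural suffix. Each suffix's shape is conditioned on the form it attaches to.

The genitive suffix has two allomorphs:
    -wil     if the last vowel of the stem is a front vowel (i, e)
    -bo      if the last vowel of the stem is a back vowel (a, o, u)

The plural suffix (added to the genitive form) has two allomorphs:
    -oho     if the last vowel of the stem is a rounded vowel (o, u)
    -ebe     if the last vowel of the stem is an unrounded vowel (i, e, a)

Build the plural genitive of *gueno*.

The last vowel of *gueno* is /o/, which is a back vowel, so the genitive suffix is -bo, giving *guenobo*.
Since the last vowel of the genitive form *guenobo* is /o/ (a rounded vowel), it takes -oho, giving *guenobooho*.

guenobooho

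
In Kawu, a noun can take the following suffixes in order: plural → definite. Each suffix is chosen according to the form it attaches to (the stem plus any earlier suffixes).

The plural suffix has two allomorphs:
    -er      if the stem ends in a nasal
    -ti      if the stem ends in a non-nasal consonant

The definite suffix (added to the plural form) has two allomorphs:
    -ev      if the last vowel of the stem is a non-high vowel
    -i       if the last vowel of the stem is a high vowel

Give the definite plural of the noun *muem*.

Since the final consonant of *muem* is /m/ (a nasal), it takes -er, giving *muemer*.
Since the last vowel of the plural form *muemer* is /e/ (a non-high vowel), it takes -ev, giving *muemerev*.

muemerev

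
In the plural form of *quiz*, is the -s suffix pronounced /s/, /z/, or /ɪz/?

/ɪz/

The stem *quiz* ends in a sibilant (/s, z, ʃ, ʒ, tʃ, dʒ/).
The plural suffix surfaces as /ɪz/ after sibilants, /s/ after other voiceless consonants, and /z/ after other voiced sounds.
So the plural -s on *quiz* is pronounced /ɪz/.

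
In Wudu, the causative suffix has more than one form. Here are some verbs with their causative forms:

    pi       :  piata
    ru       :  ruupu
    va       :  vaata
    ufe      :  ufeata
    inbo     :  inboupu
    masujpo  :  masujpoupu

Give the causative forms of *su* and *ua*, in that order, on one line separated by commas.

The suffix is conditioned by the last vowel: -upu when the last vowel of the stem is a rounded vowel (*ru*, *inbo*, *masujpo*); -ata when the last vowel of the stem is an unrounded vowel (*pi*, *va*, *ufe*).
The last vowel of *su* is /u/, which is a rounded vowel, so the suffix is -upu, giving *suupu*.
The last vowel of *ua* is /a/, which is an unrounded vowel, so the suffix is -ata, giving *uaata*.

suupu, uaata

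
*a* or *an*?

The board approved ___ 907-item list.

a

The indefinite article is chosen by the initial *sound* of the following word, not its spelling.
The number *907* is spoken "nine hundred …", beginning with /naɪn/ — a consonant sound.
So the article is *a*: The board approved a 907-item list.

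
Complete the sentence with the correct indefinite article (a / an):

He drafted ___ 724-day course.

a

The indefinite article is chosen by the initial *sound* of the following word, not its spelling.
The number *724* is spoken "seven hundred …", beginning with /ˈsɛvən/ — a consonant sound.
So the article is *a*: He drafted a 724-day course.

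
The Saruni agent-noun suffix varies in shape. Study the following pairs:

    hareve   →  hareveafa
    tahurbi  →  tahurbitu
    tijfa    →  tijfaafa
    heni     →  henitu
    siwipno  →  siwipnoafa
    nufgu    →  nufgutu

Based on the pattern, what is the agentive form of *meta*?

The pattern is height harmony: -tu when the last vowel of the stem is a high vowel (*tahurbi*, *heni*, *nufgu*); -afa when the last vowel of the stem is a non-high vowel (*hareve*, *tijfa*, *siwipno*).
*meta* — last vowel /a/ (a non-high vowel) → -afa → *metaafa*.

metaafa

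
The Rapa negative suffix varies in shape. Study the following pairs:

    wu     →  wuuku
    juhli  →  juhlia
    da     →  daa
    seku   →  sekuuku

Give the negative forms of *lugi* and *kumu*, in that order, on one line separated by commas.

lugia, kumuuku

The suffix is conditioned by the last vowel: -uku when the last vowel of the stem is a rounded vowel (*wu*, *seku*); -a when the last vowel of the stem is an unrounded vowel (*juhli*, *da*).
The last vowel of *lugi* is /i/, which is an unrounded vowel, so the suffix is -a, giving *lugia*.
The last vowel of *kumu* is /u/, which is a rounded vowel, so the suffix is -uku, giving *kumuuku*.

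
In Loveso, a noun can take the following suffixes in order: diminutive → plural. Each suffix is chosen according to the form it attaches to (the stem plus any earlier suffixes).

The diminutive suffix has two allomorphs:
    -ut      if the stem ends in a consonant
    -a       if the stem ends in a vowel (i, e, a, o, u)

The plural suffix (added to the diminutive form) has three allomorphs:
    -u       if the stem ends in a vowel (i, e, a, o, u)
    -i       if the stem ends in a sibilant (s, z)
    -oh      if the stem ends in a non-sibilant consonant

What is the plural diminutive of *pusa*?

*pusa*: final sound = /a/, a vowel → -a → *pusaa*.
The final sound of the diminutive form *pusaa* is /a/, which is a vowel, so the plural suffix is -u, giving *pusaau*.

pusaau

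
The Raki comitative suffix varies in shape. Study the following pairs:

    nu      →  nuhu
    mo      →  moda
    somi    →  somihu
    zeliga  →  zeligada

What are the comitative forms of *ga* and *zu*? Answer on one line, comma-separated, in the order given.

Looking at the last vowel of each stem: -hu when the last vowel of the stem is a high vowel (*nu*, *somi*); -da when the last vowel of the stem is a non-high vowel (*mo*, *zeliga*).
*ga* — last vowel /a/ (a non-high vowel) → -da → *gada*.
*zu*: last vowel = /u/, a high vowel → -hu → *zuhu*.

gada, zuhu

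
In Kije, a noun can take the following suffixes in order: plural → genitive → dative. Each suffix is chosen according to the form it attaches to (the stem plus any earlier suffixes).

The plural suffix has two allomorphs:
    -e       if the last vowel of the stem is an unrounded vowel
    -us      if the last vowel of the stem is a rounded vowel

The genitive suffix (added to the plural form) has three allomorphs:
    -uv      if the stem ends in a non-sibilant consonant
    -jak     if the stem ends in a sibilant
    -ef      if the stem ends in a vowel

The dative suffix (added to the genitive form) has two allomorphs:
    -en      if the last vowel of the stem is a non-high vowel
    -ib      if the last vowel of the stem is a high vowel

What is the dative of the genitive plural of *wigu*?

The last vowel of *wigu* is /u/, which is a rounded vowel, so the plural suffix is -us, giving *wiguus*.
The plural form *wiguus* — final sound /s/ (a sibilant) → -jak → *wiguusjak*.
The last vowel of the genitive form *wiguusjak* is /a/, which is a non-high vowel, so the dative suffix is -en, giving *wiguusjaken*.

wiguusjaken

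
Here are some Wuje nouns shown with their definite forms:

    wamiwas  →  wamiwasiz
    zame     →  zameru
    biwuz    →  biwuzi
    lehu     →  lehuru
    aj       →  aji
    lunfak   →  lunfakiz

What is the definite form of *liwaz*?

The alternation tracks the final sound of the stem — -iz when the stem ends in a voiceless consonant (*wamiwas*, *lunfak*); -i when the stem ends in a voiced consonant (*biwuz*, *aj*); -ru when the stem ends in a vowel (*zame*, *lehu*).
The final sound of *liwaz* is /z/, which is a voiced consonant, so the suffix is -i, giving *liwazi*.

liwazi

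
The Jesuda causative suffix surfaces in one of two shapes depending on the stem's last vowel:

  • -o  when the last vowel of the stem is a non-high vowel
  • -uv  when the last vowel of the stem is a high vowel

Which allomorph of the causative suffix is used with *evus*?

-uv

*evus*: last vowel = /u/, a high vowel → -uv.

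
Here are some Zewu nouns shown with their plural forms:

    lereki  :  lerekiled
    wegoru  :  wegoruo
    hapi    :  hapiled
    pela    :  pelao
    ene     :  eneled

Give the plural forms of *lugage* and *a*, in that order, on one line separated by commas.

lugageled, ao

The alternation tracks the last vowel of the stem — -led when the last vowel of the stem is a front vowel (*lereki*, *hapi*, *ene*); -o when the last vowel of the stem is a back vowel (*wegoru*, *pela*).
Since the last vowel of *lugage* is /e/ (a front vowel), it takes -led, giving *lugageled*.
*a* — last vowel /a/ (a back vowel) → -o → *ao*.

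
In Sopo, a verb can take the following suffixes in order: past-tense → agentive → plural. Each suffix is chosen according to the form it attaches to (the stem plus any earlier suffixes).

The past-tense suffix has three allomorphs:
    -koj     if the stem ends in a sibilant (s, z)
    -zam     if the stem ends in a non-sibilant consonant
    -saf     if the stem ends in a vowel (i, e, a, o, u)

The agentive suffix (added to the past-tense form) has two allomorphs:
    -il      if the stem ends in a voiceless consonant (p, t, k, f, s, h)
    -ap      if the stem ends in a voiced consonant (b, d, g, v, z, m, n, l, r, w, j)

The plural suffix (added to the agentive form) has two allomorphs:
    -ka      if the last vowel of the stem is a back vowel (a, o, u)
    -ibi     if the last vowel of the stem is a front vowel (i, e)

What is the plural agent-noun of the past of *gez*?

*gez*: final sound = /z/, a sibilant → -koj → *gezkoj*.
Since the final consonant of the past-tense form *gezkoj* is /j/ (voiced), it takes -ap, giving *gezkojap*.
The last vowel of the agentive form *gezkojap* is /a/, which is a back vowel, so the plural suffix is -ka, giving *gezkojapka*.

gezkojapka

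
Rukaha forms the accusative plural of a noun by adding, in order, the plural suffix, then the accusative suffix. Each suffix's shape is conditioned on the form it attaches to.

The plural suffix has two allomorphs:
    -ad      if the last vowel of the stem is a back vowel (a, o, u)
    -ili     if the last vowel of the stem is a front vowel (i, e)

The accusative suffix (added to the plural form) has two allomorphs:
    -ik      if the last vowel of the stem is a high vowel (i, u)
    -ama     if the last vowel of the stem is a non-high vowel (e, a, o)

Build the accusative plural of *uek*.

uekiliik

*uek*: last vowel = /e/, a front vowel → -ili → *uekili*.
The plural form *uekili*: last vowel = /i/, a high vowel → -ik → *uekiliik*.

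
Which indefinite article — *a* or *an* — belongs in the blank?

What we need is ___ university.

The indefinite article is chosen by the initial *sound* of the following word, not its spelling.
*university* begins with the sound /juː/ (u pronounced /juː/) — a consonant sound.
So the article is *a*: What we need is a university.

a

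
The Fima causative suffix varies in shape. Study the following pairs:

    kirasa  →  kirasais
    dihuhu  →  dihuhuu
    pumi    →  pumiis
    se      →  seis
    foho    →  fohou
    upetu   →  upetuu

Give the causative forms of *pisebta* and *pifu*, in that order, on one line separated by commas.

The suffix is conditioned by the last vowel: -u when the last vowel of the stem is a rounded vowel (*dihuhu*, *foho*, *upetu*); -is when the last vowel of the stem is an unrounded vowel (*kirasa*, *pumi*, *se*).
*pisebta* — last vowel /a/ (an unrounded vowel) → -is → *pisebtais*.
*pifu*: last vowel = /u/, a rounded vowel → -u → *pifuu*.

pisebtais, pifuu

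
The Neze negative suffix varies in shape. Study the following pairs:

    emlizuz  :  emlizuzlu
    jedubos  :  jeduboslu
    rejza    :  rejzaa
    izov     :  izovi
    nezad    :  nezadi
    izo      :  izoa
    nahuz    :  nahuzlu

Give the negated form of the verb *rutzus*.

Looking at the final sound of each stem: -lu when the stem ends in a sibilant (*emlizuz*, *jedubos*, *nahuz*); -i when the stem ends in a non-sibilant consonant (*izov*, *nezad*); -a when the stem ends in a vowel (*rejza*, *izo*).
Since the final sound of *rutzus* is /s/ (a sibilant), it takes -lu, giving *rutzuslu*.

rutzuslu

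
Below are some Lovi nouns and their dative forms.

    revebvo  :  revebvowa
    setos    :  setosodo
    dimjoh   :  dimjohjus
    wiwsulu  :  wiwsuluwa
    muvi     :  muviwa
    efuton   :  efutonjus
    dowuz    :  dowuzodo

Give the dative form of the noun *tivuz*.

The suffix is conditioned by the final sound: -odo when the stem ends in a sibilant (*setos*, *dowuz*); -jus when the stem ends in a non-sibilant consonant (*dimjoh*, *efuton*); -wa when the stem ends in a vowel (*revebvo*, *wiwsulu*, *muvi*).
*tivuz*: final sound = /z/, a sibilant → -odo → *tivuzodo*.

tivuzodo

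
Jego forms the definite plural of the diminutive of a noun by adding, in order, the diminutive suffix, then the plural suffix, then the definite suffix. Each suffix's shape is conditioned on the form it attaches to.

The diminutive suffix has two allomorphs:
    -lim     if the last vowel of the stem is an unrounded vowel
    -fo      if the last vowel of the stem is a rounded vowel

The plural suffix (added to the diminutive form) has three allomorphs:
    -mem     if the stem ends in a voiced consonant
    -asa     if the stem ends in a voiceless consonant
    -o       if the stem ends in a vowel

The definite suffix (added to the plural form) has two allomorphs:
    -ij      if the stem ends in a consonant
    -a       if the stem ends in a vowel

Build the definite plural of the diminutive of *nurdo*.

Since the last vowel of *nurdo* is /o/ (a rounded vowel), it takes -fo, giving *nurdofo*.
The final sound of the diminutive form *nurdofo* is /o/, which is a vowel, so the plural suffix is -o, giving *nurdofoo*.
Since the final sound of the plural form *nurdofoo* is /o/ (a vowel), it takes -a, giving *nurdofooa*.

nurdofooa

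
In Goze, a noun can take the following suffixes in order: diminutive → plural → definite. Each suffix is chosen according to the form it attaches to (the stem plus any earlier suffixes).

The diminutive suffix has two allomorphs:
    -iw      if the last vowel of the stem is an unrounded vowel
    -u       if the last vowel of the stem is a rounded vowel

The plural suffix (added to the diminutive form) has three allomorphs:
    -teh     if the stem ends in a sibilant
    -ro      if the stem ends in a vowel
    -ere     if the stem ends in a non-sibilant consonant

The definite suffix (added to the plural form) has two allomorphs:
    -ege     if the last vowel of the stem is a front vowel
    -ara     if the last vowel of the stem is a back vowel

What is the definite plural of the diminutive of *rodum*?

rodumuroara

*rodum* — last vowel /u/ (a rounded vowel) → -u → *rodumu*.
The final sound of the diminutive form *rodumu* is /u/, which is a vowel, so the plural suffix is -ro, giving *rodumuro*.
The plural form *rodumuro* — last vowel /o/ (a back vowel) → -ara → *rodumuroara*.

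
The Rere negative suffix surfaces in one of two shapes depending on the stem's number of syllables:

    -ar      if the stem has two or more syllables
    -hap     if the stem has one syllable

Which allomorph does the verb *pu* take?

-hap

*pu* has one syllable, so the suffix is -hap.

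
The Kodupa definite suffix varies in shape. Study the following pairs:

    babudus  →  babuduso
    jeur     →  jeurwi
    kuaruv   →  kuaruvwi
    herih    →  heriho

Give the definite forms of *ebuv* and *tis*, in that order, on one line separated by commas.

The alternation tracks the final consonant of the stem — -o when the stem ends in a voiceless consonant (*babudus*, *herih*); -wi when the stem ends in a voiced consonant (*jeur*, *kuaruv*).
*ebuv* — final consonant /v/ (voiced) → -wi → *ebuvwi*.
Since the final consonant of *tis* is /s/ (voiceless), it takes -o, giving *tiso*.

ebuvwi, tiso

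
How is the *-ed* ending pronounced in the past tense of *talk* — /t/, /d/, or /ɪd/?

/t/

The stem *talk* ends in a voiceless consonant other than /t/.
The -ed suffix is realized as /ɪd/ after /t, d/; as /t/ after other voiceless consonants; and as /d/ after other voiced sounds.
So -ed on *talk* is pronounced /t/.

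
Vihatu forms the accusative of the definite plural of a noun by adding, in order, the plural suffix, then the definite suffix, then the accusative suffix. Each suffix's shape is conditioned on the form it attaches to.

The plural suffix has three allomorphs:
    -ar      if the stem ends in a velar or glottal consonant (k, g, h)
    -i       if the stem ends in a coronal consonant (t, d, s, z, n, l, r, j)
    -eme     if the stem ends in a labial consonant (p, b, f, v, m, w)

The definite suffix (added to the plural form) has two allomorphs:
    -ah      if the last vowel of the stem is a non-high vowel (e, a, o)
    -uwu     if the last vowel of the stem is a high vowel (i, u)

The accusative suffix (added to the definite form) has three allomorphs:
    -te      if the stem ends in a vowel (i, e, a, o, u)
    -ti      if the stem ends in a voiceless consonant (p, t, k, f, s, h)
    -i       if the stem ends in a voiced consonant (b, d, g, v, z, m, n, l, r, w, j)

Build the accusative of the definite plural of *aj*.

Since the final consonant of *aj* is /j/ (coronal), it takes -i, giving *aji*.
The last vowel of the plural form *aji* is /i/, which is a high vowel, so the definite suffix is -uwu, giving *ajiuwu*.
The final sound of the definite form *ajiuwu* is /u/, which is a vowel, so the accusative suffix is -te, giving *ajiuwute*.

ajiuwute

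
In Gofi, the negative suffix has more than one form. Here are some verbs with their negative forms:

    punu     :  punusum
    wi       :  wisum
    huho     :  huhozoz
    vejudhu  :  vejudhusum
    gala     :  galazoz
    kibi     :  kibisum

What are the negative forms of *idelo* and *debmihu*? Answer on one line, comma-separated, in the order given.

idelozoz, debmihusum

Looking at the last vowel of each stem: -sum when the last vowel of the stem is a high vowel (*punu*, *wi*, *vejudhu*, *kibi*); -zoz when the last vowel of the stem is a non-high vowel (*huho*, *gala*).
*idelo*: last vowel = /o/, a non-high vowel → -zoz → *idelozoz*.
Since the last vowel of *debmihu* is /u/ (a high vowel), it takes -sum, giving *debmihusum*.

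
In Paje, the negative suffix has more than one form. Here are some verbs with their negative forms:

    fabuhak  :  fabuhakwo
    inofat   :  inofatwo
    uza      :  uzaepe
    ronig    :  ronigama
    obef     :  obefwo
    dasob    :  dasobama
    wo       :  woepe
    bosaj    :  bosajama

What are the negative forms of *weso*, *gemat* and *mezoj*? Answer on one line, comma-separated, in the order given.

The suffix is conditioned by the final sound: -wo when the stem ends in a voiceless consonant (*fabuhak*, *inofat*, *obef*); -ama when the stem ends in a voiced consonant (*ronig*, *dasob*, *bosaj*); -epe when the stem ends in a vowel (*uza*, *wo*).
*weso*: final sound = /o/, a vowel → -epe → *wesoepe*.
Since the final sound of *gemat* is /t/ (a voiceless consonant), it takes -wo, giving *gematwo*.
Since the final sound of *mezoj* is /j/ (a voiced consonant), it takes -ama, giving *mezojama*.

wesoepe, gematwo, mezojama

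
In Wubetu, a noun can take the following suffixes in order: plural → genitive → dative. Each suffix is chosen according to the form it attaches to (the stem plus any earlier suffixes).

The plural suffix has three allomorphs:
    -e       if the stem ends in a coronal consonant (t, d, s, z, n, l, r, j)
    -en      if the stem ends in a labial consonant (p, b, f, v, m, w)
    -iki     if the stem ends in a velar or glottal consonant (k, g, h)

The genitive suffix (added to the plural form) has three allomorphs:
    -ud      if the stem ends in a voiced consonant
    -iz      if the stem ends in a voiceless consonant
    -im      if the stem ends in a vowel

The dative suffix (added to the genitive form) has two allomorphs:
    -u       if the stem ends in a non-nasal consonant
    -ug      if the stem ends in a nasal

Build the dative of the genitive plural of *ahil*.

ahileimug

*ahil*: final consonant = /l/, coronal → -e → *ahile*.
The final sound of the plural form *ahile* is /e/, which is a vowel, so the genitive suffix is -im, giving *ahileim*.
The final consonant of the genitive form *ahileim* is /m/, which is a nasal, so the dative suffix is -ug, giving *ahileimug*.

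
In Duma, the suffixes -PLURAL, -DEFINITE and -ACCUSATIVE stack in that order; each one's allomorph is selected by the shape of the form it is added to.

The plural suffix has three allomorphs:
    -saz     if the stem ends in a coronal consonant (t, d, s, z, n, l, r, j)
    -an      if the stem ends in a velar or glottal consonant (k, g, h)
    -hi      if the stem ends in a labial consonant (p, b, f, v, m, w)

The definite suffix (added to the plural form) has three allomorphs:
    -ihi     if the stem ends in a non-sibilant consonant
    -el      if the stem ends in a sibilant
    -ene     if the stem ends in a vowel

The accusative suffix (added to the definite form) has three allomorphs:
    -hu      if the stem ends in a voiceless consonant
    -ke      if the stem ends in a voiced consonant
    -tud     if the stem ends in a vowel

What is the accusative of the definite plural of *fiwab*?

fiwabhienetud

Since the final consonant of *fiwab* is /b/ (labial), it takes -hi, giving *fiwabhi*.
The final sound of the plural form *fiwabhi* is /i/, which is a vowel, so the definite suffix is -ene, giving *fiwabhiene*.
Since the final sound of the definite form *fiwabhiene* is /e/ (a vowel), it takes -tud, giving *fiwabhienetud*.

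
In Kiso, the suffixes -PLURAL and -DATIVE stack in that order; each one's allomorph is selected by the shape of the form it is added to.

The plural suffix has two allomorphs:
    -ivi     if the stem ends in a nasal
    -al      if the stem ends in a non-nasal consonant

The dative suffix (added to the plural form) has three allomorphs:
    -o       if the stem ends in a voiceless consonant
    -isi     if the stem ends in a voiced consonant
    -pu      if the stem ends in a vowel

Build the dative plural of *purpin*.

*purpin* — final consonant /n/ (a nasal) → -ivi → *purpinivi*.
The final sound of the plural form *purpinivi* is /i/, which is a vowel, so the dative suffix is -pu, giving *purpinivipu*.

purpinivipu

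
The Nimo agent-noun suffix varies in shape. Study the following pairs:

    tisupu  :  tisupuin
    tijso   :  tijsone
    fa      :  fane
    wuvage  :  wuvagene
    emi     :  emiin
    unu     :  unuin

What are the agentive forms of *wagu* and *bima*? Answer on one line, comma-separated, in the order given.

waguin, bimane

The alternation tracks the last vowel of the stem — -in when the last vowel of the stem is a high vowel (*tisupu*, *emi*, *unu*); -ne when the last vowel of the stem is a non-high vowel (*tijso*, *fa*, *wuvage*).
Since the last vowel of *wagu* is /u/ (a high vowel), it takes -in, giving *waguin*.
*bima* — last vowel /a/ (a non-high vowel) → -ne → *bimane*.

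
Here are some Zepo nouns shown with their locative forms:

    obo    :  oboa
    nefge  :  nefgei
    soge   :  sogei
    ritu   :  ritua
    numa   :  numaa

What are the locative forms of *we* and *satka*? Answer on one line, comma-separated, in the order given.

wei, satkaa

Looking at the last vowel of each stem: -i when the last vowel of the stem is a front vowel (*nefge*, *soge*); -a when the last vowel of the stem is a back vowel (*obo*, *ritu*, *numa*).
The last vowel of *we* is /e/, which is a front vowel, so the suffix is -i, giving *wei*.
The last vowel of *satka* is /a/, which is a back vowel, so the suffix is -a, giving *satkaa*.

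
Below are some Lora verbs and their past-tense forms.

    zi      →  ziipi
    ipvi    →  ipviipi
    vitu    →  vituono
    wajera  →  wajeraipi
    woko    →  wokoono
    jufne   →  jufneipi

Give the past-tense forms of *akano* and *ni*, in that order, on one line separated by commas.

akanoono, niipi

The pattern is rounding harmony: -ono when the last vowel of the stem is a rounded vowel (*vitu*, *woko*); -ipi when the last vowel of the stem is an unrounded vowel (*zi*, *ipvi*, *wajera*, *jufne*).
*akano* — last vowel /o/ (a rounded vowel) → -ono → *akanoono*.
The last vowel of *ni* is /i/, which is an unrounded vowel, so the suffix is -ipi, giving *niipi*.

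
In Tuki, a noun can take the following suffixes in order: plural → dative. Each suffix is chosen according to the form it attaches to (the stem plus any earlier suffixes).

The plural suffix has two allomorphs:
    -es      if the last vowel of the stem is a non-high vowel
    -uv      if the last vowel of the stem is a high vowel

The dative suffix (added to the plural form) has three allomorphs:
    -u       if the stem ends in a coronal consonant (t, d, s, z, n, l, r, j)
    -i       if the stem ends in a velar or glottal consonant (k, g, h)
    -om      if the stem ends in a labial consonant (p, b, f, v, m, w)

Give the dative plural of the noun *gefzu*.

The last vowel of *gefzu* is /u/, which is a high vowel, so the plural suffix is -uv, giving *gefzuuv*.
The plural form *gefzuuv*: final consonant = /v/, labial → -om → *gefzuuvom*.

gefzuuvom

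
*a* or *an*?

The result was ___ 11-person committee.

an

The indefinite article is chosen by the initial *sound* of the following word, not its spelling.
The number *11* is spoken "eleven", beginning with /ɪˈlɛvən/ — a vowel sound.
So the article is *an*: The result was an 11-person committee.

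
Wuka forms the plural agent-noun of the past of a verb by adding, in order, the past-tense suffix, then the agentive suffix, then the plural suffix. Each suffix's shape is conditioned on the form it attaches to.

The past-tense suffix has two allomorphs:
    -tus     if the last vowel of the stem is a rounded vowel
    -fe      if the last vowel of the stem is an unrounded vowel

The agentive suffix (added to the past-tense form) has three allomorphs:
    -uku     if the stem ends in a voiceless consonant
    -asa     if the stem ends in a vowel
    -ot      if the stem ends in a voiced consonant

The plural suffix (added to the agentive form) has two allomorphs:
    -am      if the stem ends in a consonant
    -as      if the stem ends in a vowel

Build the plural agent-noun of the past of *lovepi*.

*lovepi* — last vowel /i/ (an unrounded vowel) → -fe → *lovepife*.
The final sound of the past-tense form *lovepife* is /e/, which is a vowel, so the agentive suffix is -asa, giving *lovepifeasa*.
The agentive form *lovepifeasa* — final sound /a/ (a vowel) → -as → *lovepifeasaas*.

lovepifeasaas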